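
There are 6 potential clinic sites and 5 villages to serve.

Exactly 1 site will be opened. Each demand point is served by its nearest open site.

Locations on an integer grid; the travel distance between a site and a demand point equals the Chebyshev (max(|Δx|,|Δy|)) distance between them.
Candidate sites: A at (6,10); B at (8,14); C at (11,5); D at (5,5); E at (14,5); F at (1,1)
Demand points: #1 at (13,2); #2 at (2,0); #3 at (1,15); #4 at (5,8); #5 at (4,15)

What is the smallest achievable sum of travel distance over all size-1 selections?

30

Open {A}.
  #1→A 8, #2→A 10, #3→A 5, #4→A 2, #5→A 5  ⇒ total 30.
Compare {D}: total 36.
Compare {C}: total 38.
No size-1 selection does better; minimum is 30.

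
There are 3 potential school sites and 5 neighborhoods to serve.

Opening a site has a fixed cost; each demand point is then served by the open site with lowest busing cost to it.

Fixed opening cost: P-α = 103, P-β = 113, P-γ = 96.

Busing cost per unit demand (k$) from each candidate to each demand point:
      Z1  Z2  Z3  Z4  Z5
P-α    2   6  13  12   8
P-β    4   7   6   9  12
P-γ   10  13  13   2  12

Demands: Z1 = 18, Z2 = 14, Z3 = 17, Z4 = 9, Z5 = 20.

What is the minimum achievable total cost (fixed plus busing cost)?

Open {P-α, P-β}: assign each demand point to its cheapest open site.
  Z1→P-α 18×2=36, Z2→P-α 14×6=84, Z3→P-β 17×6=102, Z4→P-β 9×9=81, Z5→P-α 20×8=160
  busing cost 463, fixed 216 → total 679.
Compare {P-β}: busing cost 593 + fixed 113 = 706.
Compare {P-α}: busing cost 609 + fixed 103 = 712.
Compare {P-α, P-β, P-γ}: busing cost 400 + fixed 312 = 712.
All other subsets cost ≥ 706. Minimum total cost: 679.

679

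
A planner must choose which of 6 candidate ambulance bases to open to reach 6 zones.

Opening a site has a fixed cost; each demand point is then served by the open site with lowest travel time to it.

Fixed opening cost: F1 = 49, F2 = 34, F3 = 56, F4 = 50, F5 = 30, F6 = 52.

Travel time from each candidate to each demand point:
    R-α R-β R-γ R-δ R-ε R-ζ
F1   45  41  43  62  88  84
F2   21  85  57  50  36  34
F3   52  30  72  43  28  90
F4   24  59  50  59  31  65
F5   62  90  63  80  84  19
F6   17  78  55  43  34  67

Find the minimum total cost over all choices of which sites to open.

303

Open {F2, F3}: assign each demand point to its cheapest open site.
  R-α→F2 21, R-β→F3 30, R-γ→F2 57, R-δ→F3 43, R-ε→F3 28, R-ζ→F2 34
  travel time 213, fixed 90 → total 303.
Compare {F1, F2}: travel time 225 + fixed 83 = 308.
Compare {F2}: travel time 283 + fixed 34 = 317.
Compare {F2, F3, F5}: travel time 198 + fixed 120 = 318.
All other subsets cost ≥ 308. Minimum total cost: 303.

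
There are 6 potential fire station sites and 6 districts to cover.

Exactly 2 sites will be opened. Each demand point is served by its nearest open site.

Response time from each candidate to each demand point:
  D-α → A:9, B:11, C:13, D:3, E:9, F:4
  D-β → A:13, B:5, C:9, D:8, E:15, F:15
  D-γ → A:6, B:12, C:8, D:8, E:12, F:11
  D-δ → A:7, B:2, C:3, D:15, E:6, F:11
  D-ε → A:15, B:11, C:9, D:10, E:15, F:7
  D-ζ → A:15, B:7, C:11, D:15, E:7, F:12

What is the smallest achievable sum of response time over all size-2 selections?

Open {D-α, D-δ}.
  A→D-δ 7, B→D-δ 2, C→D-δ 3, D→D-α 3, E→D-δ 6, F→D-α 4  ⇒ total 25.
Compare {D-δ, D-ε}: total 35.
Compare {D-γ, D-δ}: total 36.
No size-2 selection does better; minimum is 25.

25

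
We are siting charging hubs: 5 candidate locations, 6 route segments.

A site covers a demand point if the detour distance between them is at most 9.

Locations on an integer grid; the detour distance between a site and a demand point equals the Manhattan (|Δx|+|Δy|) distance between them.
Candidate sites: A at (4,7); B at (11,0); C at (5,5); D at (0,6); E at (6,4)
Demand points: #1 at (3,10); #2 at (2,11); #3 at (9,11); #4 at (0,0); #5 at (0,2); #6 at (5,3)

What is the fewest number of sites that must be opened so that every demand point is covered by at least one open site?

2

Coverage sets (demand points within 9 of each site):
  A: {#1, #2, #3, #5, #6}
  B: {#6}
  C: {#1, #2, #5, #6}
  D: {#1, #2, #4, #5, #6}
  E: {#1, #5, #6}
No single site covers all 6 demand points.
But {A, D} covers everything, so the minimum is 2.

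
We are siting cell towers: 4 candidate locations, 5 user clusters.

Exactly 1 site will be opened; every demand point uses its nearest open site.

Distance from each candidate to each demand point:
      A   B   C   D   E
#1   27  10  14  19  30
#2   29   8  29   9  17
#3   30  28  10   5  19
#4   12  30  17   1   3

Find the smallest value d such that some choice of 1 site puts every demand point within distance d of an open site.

29

Open {#2}.
  Farthest demand point is A at distance 29 (to #2); all others are ≤ 29.
With {#1} the worst case is 30.
With {#3} the worst case is 30.
No size-1 selection achieves below 29.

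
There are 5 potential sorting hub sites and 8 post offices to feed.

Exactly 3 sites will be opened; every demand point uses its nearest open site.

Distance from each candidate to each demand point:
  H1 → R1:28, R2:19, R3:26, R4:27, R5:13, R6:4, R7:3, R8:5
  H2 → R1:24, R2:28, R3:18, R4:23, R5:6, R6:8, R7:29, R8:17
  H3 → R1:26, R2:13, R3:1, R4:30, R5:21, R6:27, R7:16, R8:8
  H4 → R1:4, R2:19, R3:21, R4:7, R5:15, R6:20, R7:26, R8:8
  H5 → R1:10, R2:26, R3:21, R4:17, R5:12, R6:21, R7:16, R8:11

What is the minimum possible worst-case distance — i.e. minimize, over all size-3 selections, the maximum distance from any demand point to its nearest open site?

13

Open {H1, H3, H4}.
  Farthest demand point is R2 at distance 13 (to H3); all others are ≤ 13.
With {H2, H3, H4} the worst case is 16.
With {H1, H3, H5} the worst case is 17.
No size-3 selection achieves below 13.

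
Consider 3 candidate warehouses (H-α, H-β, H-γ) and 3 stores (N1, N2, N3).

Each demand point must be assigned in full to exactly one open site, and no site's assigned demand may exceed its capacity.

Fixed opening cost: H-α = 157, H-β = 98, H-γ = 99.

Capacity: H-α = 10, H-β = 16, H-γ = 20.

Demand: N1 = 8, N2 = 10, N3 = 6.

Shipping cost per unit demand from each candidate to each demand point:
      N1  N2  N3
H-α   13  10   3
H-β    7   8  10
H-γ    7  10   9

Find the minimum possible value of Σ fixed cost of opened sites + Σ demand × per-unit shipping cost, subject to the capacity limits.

Open {H-β, H-γ}; cheapest assignment that respects the capacities:
  H-β (cap 16, load 10): N2 — cost 10×8 = 80
  H-γ (cap 20, load 14): N1, N3 — cost 8×7 + 6×9 = 110
  Shipping 190, fixed 197 → total 387.
  Any other capacity-feasible assignment to {H-β, H-γ} ships for at least 190.
Compare {H-α, H-γ}: its best feasible assignment gives total 430.
Compare {H-α, H-β}: its best feasible assignment gives total 471.
Every other set of open sites that can feasibly serve all demand totals ≥ 430 even under its best assignment. Minimum: 387.

387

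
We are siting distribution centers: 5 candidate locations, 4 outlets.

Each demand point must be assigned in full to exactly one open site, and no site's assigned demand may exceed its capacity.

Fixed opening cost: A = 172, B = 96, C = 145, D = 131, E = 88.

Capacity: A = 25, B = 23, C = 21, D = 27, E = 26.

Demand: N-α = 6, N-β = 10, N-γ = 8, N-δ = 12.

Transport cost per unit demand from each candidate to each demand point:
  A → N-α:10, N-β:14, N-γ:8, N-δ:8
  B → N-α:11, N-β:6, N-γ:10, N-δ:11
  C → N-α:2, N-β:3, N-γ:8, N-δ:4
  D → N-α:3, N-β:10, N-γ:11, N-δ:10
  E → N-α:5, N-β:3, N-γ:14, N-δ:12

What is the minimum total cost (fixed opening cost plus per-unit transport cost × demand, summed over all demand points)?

405

Open {C, E}; cheapest assignment that respects the capacities:
  C (cap 21, load 20): N-γ, N-δ — cost 8×8 + 12×4 = 112
  E (cap 26, load 16): N-α, N-β — cost 6×5 + 10×3 = 60
  Shipping 172, fixed 233 → total 405.
  Any other capacity-feasible assignment to {C, E} ships for at least 172.
Compare {B, C}: its best feasible assignment gives total 441.
Compare {B, E}: its best feasible assignment gives total 456.
Every other set of open sites that can feasibly serve all demand totals ≥ 441 even under its best assignment. Minimum: 405.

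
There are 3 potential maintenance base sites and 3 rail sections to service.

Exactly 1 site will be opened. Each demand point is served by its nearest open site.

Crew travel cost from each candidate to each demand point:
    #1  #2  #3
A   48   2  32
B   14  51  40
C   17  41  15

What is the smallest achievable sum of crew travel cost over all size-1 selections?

Open {C}.
  #1→C 17, #2→C 41, #3→C 15  ⇒ total 73.
Compare {A}: total 82.
Compare {B}: total 105.

73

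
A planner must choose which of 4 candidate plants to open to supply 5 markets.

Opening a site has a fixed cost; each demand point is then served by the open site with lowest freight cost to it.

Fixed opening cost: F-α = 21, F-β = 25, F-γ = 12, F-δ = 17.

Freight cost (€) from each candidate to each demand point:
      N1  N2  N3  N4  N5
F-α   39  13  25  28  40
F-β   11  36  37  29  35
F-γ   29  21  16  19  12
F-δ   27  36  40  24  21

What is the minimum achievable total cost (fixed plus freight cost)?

Open {F-γ}: assign each demand point to its cheapest open site.
  N1→F-γ 29, N2→F-γ 21, N3→F-γ 16, N4→F-γ 19, N5→F-γ 12
  freight cost 97, fixed 12 → total 109.
Compare {F-β, F-γ}: freight cost 79 + fixed 37 = 116.
Compare {F-α, F-γ}: freight cost 89 + fixed 33 = 122.
Compare {F-γ, F-δ}: freight cost 95 + fixed 29 = 124.
All other subsets cost ≥ 116. Minimum total cost: 109.

109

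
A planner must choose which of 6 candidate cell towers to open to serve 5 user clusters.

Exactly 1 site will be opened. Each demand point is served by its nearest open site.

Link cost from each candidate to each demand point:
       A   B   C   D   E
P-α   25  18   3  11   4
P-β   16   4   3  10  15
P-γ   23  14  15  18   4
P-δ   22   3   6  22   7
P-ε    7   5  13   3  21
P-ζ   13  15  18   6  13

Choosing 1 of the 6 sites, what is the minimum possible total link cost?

Open {P-β}.
  A→P-β 16, B→P-β 4, C→P-β 3, D→P-β 10, E→P-β 15  ⇒ total 48.
Compare {P-ε}: total 49.
Compare {P-δ}: total 60.
No size-1 selection does better; minimum is 48.

48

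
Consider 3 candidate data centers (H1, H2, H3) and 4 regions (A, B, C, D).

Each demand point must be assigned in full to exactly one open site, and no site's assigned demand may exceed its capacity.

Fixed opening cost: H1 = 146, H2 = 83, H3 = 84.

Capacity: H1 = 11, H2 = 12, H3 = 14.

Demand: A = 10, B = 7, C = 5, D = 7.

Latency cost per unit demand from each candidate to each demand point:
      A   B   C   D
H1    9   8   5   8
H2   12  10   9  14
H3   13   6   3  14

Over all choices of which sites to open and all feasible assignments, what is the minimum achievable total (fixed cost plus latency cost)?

546

Open {H1, H2, H3}; cheapest assignment that respects the capacities:
  H1 (cap 11, load 7): D — cost 7×8 = 56
  H2 (cap 12, load 10): A — cost 10×12 = 120
  H3 (cap 14, load 12): B, C — cost 7×6 + 5×3 = 57
  Shipping 233, fixed 313 → total 546.
  Any other capacity-feasible assignment to {H1, H2, H3} ships for at least 233.
Total demand is 29 and no other set of sites has combined capacity ≥ 29, so {H1, H2, H3} is the only feasible choice of open sites. Minimum: 546.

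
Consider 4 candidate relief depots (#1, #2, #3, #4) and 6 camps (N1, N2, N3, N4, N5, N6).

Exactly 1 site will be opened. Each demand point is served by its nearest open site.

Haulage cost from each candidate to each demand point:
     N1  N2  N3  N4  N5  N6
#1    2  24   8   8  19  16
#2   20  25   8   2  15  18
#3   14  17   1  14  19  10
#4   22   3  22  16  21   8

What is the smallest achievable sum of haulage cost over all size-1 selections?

Open {#3}.
  N1→#3 14, N2→#3 17, N3→#3 1, N4→#3 14, N5→#3 19, N6→#3 10  ⇒ total 75.
Compare {#1}: total 77.
Compare {#2}: total 88.
No size-1 selection does better; minimum is 75.

75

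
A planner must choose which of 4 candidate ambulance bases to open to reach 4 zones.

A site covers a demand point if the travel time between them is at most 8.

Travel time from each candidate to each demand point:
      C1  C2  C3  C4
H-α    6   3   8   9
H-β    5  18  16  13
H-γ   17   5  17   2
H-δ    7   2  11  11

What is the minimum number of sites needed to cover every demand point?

Coverage sets (demand points within 8 of each site):
  H-α: {C1, C2, C3}
  H-β: {C1}
  H-γ: {C2, C4}
  H-δ: {C1, C2}
No single site covers all 4 demand points.
But {H-α, H-γ} covers everything, so the minimum is 2.

2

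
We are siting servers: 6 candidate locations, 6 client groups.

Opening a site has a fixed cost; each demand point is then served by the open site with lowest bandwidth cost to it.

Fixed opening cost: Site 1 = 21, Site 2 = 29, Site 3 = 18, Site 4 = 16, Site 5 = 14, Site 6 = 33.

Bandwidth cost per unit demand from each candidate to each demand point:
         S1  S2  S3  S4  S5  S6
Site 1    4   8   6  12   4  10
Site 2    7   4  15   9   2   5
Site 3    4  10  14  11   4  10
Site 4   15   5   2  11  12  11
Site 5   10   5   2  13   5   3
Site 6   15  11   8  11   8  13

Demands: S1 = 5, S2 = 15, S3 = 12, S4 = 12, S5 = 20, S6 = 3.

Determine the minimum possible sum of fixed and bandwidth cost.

Open {Site 2, Site 5}: assign each demand point to its cheapest open site.
  S1→Site 2 5×7=35, S2→Site 2 15×4=60, S3→Site 5 12×2=24, S4→Site 2 12×9=108, S5→Site 2 20×2=40, S6→Site 5 3×3=9
  bandwidth cost 276, fixed 43 → total 319.
Compare {Site 2, Site 3, Site 5}: bandwidth cost 261 + fixed 61 = 322.
Compare {Site 1, Site 2, Site 5}: bandwidth cost 261 + fixed 64 = 325.
Compare {Site 2, Site 4}: bandwidth cost 282 + fixed 45 = 327.
All other subsets cost ≥ 322. Minimum total cost: 319.

319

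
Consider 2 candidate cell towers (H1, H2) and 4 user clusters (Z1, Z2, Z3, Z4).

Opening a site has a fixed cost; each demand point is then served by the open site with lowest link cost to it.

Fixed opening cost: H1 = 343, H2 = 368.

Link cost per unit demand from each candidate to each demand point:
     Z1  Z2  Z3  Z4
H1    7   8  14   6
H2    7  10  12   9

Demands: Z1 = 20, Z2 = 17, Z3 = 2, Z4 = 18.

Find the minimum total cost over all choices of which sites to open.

755

Open {H1}: assign each demand point to its cheapest open site.
  Z1→H1 20×7=140, Z2→H1 17×8=136, Z3→H1 2×14=28, Z4→H1 18×6=108
  link cost 412, fixed 343 → total 755.
Compare {H2}: link cost 496 + fixed 368 = 864.
Compare {H1, H2}: link cost 408 + fixed 711 = 1119.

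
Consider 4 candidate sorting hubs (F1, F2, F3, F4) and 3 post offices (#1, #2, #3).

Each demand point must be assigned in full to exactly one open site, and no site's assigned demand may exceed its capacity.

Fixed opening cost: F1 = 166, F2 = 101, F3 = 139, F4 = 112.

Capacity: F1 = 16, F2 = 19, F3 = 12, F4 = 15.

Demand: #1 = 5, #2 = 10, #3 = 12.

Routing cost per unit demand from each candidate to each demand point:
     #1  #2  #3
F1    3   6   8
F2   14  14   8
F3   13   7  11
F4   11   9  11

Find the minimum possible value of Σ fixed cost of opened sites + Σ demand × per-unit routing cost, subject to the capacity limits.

438

Open {F1, F2}; cheapest assignment that respects the capacities:
  F1 (cap 16, load 15): #1, #2 — cost 5×3 + 10×6 = 75
  F2 (cap 19, load 12): #3 — cost 12×8 = 96
  Shipping 171, fixed 267 → total 438.
  Any other capacity-feasible assignment to {F1, F2} ships for at least 171.
Compare {F2, F4}: its best feasible assignment gives total 454.
Compare {F2, F3}: its best feasible assignment gives total 476.
Every other set of open sites that can feasibly serve all demand totals ≥ 454 even under its best assignment. Minimum: 438.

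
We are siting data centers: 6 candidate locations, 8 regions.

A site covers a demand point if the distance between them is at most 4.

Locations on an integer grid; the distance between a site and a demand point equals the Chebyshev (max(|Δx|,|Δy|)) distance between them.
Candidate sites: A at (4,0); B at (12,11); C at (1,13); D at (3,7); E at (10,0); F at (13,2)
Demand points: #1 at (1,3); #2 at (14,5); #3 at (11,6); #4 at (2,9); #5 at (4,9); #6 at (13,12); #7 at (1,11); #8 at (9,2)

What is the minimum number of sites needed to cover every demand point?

Coverage sets (demand points within 4 of each site):
  A: {#1}
  B: {#6}
  C: {#4, #5, #7}
  D: {#1, #4, #5, #7}
  E: {#8}
  F: {#2, #3, #8}
No 2 sites suffice: every size-2 union leaves at least one demand point uncovered.
But {B, D, F} covers everything, so the minimum is 3.

3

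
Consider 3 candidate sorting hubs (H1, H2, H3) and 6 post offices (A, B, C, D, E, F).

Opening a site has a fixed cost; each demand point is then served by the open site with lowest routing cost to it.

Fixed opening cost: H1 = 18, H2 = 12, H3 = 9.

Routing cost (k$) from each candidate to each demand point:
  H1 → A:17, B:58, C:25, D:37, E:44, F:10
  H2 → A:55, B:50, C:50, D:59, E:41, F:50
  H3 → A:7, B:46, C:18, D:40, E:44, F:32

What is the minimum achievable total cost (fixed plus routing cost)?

189

Open {H1, H3}: assign each demand point to its cheapest open site.
  A→H3 7, B→H3 46, C→H3 18, D→H1 37, E→H1 44, F→H1 10
  routing cost 162, fixed 27 → total 189.
Compare {H3}: routing cost 187 + fixed 9 = 196.
Compare {H1, H2, H3}: routing cost 159 + fixed 39 = 198.
Compare {H2, H3}: routing cost 184 + fixed 21 = 205.
All other subsets cost ≥ 196. Minimum total cost: 189.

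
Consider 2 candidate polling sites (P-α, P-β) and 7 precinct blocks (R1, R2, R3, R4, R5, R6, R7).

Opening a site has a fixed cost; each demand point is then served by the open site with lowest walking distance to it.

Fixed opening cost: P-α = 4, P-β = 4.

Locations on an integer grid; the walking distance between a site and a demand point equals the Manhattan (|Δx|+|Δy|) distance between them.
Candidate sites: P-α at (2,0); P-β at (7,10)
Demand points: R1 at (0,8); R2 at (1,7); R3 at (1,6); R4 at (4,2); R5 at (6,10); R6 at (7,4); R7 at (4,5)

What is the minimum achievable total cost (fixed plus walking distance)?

50

Open {P-α, P-β}: assign each demand point to its cheapest open site.
  R1→P-β 9, R2→P-α 8, R3→P-α 7, R4→P-α 4, R5→P-β 1, R6→P-β 6, R7→P-α 7
  walking distance 42, fixed 8 → total 50.
Compare {P-β}: walking distance 54 + fixed 4 = 58.
Compare {P-α}: walking distance 59 + fixed 4 = 63.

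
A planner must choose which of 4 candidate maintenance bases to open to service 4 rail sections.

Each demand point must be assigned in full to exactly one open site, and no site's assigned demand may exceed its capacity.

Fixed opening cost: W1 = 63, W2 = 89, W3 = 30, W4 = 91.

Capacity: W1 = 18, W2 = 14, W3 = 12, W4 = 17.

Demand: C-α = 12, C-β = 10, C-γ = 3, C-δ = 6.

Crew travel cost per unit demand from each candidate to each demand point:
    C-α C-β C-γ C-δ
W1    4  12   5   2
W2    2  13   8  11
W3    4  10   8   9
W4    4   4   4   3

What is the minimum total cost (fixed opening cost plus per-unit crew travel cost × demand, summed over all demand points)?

266

Open {W1, W4}; cheapest assignment that respects the capacities:
  W1 (cap 18, load 18): C-α, C-δ — cost 12×4 + 6×2 = 60
  W4 (cap 17, load 13): C-β, C-γ — cost 10×4 + 3×4 = 52
  Shipping 112, fixed 154 → total 266.
  Any other capacity-feasible assignment to {W1, W4} ships for at least 112.
Compare {W1, W3, W4}: its best feasible assignment gives total 296.
Compare {W2, W3, W4}: its best feasible assignment gives total 316.
Every other set of open sites that can feasibly serve all demand totals ≥ 296 even under its best assignment. Minimum: 266.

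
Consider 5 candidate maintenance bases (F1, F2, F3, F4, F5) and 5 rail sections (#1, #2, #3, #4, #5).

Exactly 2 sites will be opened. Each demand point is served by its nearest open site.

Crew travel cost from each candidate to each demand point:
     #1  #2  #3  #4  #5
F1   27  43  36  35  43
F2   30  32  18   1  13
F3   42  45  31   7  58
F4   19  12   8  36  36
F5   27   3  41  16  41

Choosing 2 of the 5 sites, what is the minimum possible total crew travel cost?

53

Open {F2, F4}.
  #1→F4 19, #2→F4 12, #3→F4 8, #4→F2 1, #5→F2 13  ⇒ total 53.
Compare {F2, F5}: total 62.
Compare {F3, F4}: total 82.
No size-2 selection does better; minimum is 53.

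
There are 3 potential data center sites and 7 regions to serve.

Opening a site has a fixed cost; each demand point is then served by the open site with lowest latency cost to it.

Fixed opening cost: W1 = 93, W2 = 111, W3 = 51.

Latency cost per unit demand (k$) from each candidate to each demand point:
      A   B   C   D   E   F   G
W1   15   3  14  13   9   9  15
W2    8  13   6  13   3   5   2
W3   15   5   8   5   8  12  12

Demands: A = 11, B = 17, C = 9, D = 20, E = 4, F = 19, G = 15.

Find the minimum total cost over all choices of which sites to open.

Open {W2, W3}: assign each demand point to its cheapest open site.
  A→W2 11×8=88, B→W3 17×5=85, C→W2 9×6=54, D→W3 20×5=100, E→W2 4×3=12, F→W2 19×5=95, G→W2 15×2=30
  latency cost 464, fixed 162 → total 626.
Compare {W1, W2, W3}: latency cost 430 + fixed 255 = 685.
Compare {W1, W2}: latency cost 590 + fixed 204 = 794.
Compare {W2}: latency cost 760 + fixed 111 = 871.
All other subsets cost ≥ 685. Minimum total cost: 626.

626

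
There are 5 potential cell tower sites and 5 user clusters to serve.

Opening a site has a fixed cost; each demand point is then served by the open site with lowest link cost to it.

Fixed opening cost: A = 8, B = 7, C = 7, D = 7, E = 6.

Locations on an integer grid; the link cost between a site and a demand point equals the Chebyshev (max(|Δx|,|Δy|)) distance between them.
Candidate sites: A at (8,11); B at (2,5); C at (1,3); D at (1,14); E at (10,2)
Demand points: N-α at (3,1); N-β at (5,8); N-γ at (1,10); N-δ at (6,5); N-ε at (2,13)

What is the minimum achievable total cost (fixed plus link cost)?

Open {B, D}: assign each demand point to its cheapest open site.
  N-α→B 4, N-β→B 3, N-γ→D 4, N-δ→B 4, N-ε→D 1
  link cost 16, fixed 14 → total 30.
Compare {B}: link cost 24 + fixed 7 = 31.
Compare {C, D}: link cost 17 + fixed 14 = 31.
Compare {D, E}: link cost 22 + fixed 13 = 35.
All other subsets cost ≥ 31. Minimum total cost: 30.

30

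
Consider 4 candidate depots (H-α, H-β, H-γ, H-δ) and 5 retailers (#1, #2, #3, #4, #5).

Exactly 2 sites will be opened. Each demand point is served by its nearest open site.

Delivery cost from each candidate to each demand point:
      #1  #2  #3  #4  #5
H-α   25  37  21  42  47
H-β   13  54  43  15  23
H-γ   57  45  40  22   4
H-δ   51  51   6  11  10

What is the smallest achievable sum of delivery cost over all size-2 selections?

89

Open {H-α, H-δ}.
  #1→H-α 25, #2→H-α 37, #3→H-δ 6, #4→H-δ 11, #5→H-δ 10  ⇒ total 89.
Compare {H-β, H-δ}: total 91.
Compare {H-α, H-β}: total 109.
No size-2 selection does better; minimum is 89.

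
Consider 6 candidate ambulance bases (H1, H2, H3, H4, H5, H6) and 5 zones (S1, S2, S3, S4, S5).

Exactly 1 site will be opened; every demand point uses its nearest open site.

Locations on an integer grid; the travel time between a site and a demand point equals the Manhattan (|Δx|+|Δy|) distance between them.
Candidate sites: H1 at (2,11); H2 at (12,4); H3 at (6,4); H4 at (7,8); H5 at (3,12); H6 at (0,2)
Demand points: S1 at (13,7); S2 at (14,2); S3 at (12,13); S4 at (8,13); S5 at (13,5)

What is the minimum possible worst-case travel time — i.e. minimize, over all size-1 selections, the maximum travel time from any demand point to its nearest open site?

Open {H2}.
  Farthest demand point is S4 at travel time 13 (to H2); all others are ≤ 13.
With {H4} the worst case is 13.
With {H3} the worst case is 15.
No size-1 selection achieves below 13.

13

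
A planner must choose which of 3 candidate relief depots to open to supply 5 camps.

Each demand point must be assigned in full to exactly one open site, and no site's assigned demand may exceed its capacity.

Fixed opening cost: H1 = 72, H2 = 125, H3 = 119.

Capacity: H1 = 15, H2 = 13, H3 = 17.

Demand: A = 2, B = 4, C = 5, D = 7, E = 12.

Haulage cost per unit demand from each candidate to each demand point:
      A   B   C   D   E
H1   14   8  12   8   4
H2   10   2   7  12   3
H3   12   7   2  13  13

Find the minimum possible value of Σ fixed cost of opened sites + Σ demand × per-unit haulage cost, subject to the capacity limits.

Open {H1, H3}; cheapest assignment that respects the capacities:
  H1 (cap 15, load 14): A, E — cost 2×14 + 12×4 = 76
  H3 (cap 17, load 16): B, C, D — cost 4×7 + 5×2 + 7×13 = 129
  Shipping 205, fixed 191 → total 396.
  Any other capacity-feasible assignment to {H1, H3} ships for at least 205.
Compare {H1, H2, H3}: its best feasible assignment gives total 470.
Compare {H2, H3}: its best feasible assignment gives total 522.
Every other set of open sites that can feasibly serve all demand totals ≥ 470 even under its best assignment. Minimum: 396.

396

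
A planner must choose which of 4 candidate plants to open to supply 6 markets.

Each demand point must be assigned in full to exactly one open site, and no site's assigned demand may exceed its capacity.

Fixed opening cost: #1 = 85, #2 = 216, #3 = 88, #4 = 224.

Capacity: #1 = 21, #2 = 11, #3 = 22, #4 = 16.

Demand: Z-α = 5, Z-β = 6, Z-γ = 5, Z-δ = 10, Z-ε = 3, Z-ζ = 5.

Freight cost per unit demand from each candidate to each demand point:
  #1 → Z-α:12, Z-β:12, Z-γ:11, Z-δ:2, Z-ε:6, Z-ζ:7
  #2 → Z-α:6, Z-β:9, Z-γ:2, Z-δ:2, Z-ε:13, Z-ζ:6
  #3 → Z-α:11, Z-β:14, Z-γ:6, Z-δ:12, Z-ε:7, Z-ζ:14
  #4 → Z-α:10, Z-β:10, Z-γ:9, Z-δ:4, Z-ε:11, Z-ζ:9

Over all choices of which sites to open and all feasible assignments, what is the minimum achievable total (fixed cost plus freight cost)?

406

Open {#1, #3}; cheapest assignment that respects the capacities:
  #1 (cap 21, load 21): Z-β, Z-δ, Z-ζ — cost 6×12 + 10×2 + 5×7 = 127
  #3 (cap 22, load 13): Z-α, Z-γ, Z-ε — cost 5×11 + 5×6 + 3×7 = 106
  Shipping 233, fixed 173 → total 406.
  Any other capacity-feasible assignment to {#1, #3} ships for at least 233.
Compare {#1, #4}: its best feasible assignment gives total 537.
Compare {#1, #2, #3}: its best feasible assignment gives total 576.
Every other set of open sites that can feasibly serve all demand totals ≥ 537 even under its best assignment. Minimum: 406.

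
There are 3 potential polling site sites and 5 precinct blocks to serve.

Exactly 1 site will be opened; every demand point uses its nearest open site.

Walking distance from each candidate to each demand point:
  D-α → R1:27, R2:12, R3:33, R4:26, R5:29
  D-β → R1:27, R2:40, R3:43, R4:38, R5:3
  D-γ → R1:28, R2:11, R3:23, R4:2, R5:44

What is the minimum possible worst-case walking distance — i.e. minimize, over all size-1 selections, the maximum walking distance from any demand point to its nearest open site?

Open {D-α}.
  Farthest demand point is R3 at walking distance 33 (to D-α); all others are ≤ 33.
With {D-β} the worst case is 43.
With {D-γ} the worst case is 44.
No size-1 selection achieves below 33.

33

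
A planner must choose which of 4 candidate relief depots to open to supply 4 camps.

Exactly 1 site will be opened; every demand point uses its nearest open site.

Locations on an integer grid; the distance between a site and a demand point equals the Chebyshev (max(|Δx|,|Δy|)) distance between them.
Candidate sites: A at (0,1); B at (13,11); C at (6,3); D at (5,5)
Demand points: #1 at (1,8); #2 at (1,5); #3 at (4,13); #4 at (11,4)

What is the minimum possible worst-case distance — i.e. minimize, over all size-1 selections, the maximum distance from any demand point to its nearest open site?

8

Open {D}.
  Farthest demand point is #3 at distance 8 (to D); all others are ≤ 8.
With {C} the worst case is 10.
With {A} the worst case is 12.
No size-1 selection achieves below 8.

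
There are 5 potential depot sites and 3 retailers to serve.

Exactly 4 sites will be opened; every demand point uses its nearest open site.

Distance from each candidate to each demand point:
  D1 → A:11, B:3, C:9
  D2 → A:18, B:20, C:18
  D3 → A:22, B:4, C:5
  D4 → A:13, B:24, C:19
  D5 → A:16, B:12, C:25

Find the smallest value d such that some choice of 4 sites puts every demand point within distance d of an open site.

11

Open {D1, D2, D3, D4}.
  Farthest demand point is A at distance 11 (to D1); all others are ≤ 11.
With {D1, D2, D3, D5} the worst case is 11.
With {D1, D2, D4, D5} the worst case is 11.
No size-4 selection achieves below 11.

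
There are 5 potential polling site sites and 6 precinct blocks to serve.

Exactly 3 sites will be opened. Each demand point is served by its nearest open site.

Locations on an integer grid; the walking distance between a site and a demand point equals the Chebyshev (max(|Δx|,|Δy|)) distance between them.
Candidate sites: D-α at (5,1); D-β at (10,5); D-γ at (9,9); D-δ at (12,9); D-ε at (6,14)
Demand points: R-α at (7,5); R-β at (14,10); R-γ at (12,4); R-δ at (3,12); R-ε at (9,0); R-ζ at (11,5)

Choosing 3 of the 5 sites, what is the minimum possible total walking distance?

16

Open {D-β, D-δ, D-ε}.
  R-α→D-β 3, R-β→D-δ 2, R-γ→D-β 2, R-δ→D-ε 3, R-ε→D-β 5, R-ζ→D-β 1  ⇒ total 16.
Compare {D-α, D-β, D-ε}: total 18.
Compare {D-α, D-β, D-δ}: total 19.
No size-3 selection does better; minimum is 16.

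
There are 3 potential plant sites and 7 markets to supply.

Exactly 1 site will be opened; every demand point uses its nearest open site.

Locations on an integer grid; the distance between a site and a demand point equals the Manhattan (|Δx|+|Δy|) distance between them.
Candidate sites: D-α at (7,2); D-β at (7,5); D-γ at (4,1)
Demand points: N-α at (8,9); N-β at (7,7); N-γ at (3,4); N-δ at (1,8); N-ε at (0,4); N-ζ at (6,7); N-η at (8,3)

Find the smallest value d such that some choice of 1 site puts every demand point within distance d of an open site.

Open {D-β}.
  Farthest demand point is N-δ at distance 9 (to D-β); all others are ≤ 9.
With {D-α} the worst case is 12.
With {D-γ} the worst case is 12.
No size-1 selection achieves below 9.

9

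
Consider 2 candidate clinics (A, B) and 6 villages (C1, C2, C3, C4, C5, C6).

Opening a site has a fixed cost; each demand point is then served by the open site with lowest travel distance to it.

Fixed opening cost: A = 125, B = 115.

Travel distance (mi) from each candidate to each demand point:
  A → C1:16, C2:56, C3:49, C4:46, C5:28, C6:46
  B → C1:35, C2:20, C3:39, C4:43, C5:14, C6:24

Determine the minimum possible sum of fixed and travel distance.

290

Open {B}: assign each demand point to its cheapest open site.
  C1→B 35, C2→B 20, C3→B 39, C4→B 43, C5→B 14, C6→B 24
  travel distance 175, fixed 115 → total 290.
Compare {A}: travel distance 241 + fixed 125 = 366.
Compare {A, B}: travel distance 156 + fixed 240 = 396.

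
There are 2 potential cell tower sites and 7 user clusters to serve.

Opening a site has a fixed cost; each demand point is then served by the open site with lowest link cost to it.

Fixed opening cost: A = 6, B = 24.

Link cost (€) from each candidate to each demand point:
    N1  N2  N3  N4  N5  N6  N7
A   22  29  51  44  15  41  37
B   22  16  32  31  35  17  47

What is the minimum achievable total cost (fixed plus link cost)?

Open {A, B}: assign each demand point to its cheapest open site.
  N1→A 22, N2→B 16, N3→B 32, N4→B 31, N5→A 15, N6→B 17, N7→A 37
  link cost 170, fixed 30 → total 200.
Compare {B}: link cost 200 + fixed 24 = 224.
Compare {A}: link cost 239 + fixed 6 = 245.

200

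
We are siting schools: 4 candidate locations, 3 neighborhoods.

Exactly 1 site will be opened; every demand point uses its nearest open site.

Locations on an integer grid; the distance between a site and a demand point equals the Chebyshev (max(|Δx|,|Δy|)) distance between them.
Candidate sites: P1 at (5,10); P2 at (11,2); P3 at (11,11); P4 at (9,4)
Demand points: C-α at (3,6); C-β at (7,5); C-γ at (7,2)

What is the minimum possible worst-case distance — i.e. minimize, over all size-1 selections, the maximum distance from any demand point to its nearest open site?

6

Open {P4}.
  Farthest demand point is C-α at distance 6 (to P4); all others are ≤ 6.
With {P1} the worst case is 8.
With {P2} the worst case is 8.
No size-1 selection achieves below 6.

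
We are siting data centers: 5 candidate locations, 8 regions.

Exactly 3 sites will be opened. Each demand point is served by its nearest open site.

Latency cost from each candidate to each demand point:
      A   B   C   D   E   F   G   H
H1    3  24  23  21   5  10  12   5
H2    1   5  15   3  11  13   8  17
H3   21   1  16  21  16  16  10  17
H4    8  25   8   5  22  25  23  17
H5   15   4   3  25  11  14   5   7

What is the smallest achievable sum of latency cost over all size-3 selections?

Open {H1, H2, H5}.
  A→H2 1, B→H5 4, C→H5 3, D→H2 3, E→H1 5, F→H1 10, G→H5 5, H→H1 5  ⇒ total 36.
Compare {H1, H4, H5}: total 40.
Compare {H2, H3, H5}: total 44.
No size-3 selection does better; minimum is 36.

36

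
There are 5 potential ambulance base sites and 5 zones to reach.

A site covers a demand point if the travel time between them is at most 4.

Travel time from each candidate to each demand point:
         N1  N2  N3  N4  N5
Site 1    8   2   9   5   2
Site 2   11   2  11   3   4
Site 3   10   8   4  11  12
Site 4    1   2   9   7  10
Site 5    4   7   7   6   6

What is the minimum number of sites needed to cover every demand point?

3

Coverage sets (demand points within 4 of each site):
  Site 1: {N2, N5}
  Site 2: {N2, N4, N5}
  Site 3: {N3}
  Site 4: {N1, N2}
  Site 5: {N1}
No 2 sites suffice: every size-2 union leaves at least one demand point uncovered.
But {Site 2, Site 3, Site 4} covers everything, so the minimum is 3.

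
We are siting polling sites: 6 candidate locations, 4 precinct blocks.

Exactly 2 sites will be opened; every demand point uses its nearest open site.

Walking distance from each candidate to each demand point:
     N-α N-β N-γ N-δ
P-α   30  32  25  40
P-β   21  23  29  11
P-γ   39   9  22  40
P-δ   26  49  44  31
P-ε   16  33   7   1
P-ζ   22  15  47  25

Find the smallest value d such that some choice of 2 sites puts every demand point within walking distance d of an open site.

Open {P-γ, P-ε}.
  Farthest demand point is N-α at walking distance 16 (to P-ε); all others are ≤ 16.
With {P-ε, P-ζ} the worst case is 16.
With {P-β, P-γ} the worst case is 22.
No size-2 selection achieves below 16.

16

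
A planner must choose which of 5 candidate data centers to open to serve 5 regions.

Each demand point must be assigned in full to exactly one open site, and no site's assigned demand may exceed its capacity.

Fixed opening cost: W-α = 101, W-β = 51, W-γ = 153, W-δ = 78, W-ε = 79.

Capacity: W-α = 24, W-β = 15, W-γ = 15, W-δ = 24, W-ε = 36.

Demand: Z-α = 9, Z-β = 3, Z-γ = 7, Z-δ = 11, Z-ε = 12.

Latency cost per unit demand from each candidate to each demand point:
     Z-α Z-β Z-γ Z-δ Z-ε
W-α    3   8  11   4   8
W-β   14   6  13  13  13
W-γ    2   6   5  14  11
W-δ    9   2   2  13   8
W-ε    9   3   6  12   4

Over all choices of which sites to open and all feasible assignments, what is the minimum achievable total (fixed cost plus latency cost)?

350

Open {W-α, W-ε}; cheapest assignment that respects the capacities:
  W-α (cap 24, load 20): Z-α, Z-δ — cost 9×3 + 11×4 = 71
  W-ε (cap 36, load 22): Z-β, Z-γ, Z-ε — cost 3×3 + 7×6 + 12×4 = 99
  Shipping 170, fixed 180 → total 350.
  Any other capacity-feasible assignment to {W-α, W-ε} ships for at least 170.
Compare {W-α, W-δ}: its best feasible assignment gives total 366.
Compare {W-α, W-δ, W-ε}: its best feasible assignment gives total 397.
Every other set of open sites that can feasibly serve all demand totals ≥ 366 even under its best assignment. Minimum: 350.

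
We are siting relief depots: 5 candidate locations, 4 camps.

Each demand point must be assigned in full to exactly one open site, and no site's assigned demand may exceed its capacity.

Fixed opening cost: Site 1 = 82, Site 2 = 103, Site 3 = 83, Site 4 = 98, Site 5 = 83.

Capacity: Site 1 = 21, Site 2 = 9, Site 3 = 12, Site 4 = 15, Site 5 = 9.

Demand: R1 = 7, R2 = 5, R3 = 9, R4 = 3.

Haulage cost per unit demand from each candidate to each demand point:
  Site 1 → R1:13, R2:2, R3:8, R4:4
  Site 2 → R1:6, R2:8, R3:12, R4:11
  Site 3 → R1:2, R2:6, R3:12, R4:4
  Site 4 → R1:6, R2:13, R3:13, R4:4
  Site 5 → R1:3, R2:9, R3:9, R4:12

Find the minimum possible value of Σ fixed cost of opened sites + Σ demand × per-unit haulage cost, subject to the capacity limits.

273

Open {Site 1, Site 3}; cheapest assignment that respects the capacities:
  Site 1 (cap 21, load 17): R2, R3, R4 — cost 5×2 + 9×8 + 3×4 = 94
  Site 3 (cap 12, load 7): R1 — cost 7×2 = 14
  Shipping 108, fixed 165 → total 273.
  Any other capacity-feasible assignment to {Site 1, Site 3} ships for at least 108.
Compare {Site 1, Site 5}: its best feasible assignment gives total 280.
Compare {Site 1, Site 4}: its best feasible assignment gives total 316.
Every other set of open sites that can feasibly serve all demand totals ≥ 280 even under its best assignment. Minimum: 273.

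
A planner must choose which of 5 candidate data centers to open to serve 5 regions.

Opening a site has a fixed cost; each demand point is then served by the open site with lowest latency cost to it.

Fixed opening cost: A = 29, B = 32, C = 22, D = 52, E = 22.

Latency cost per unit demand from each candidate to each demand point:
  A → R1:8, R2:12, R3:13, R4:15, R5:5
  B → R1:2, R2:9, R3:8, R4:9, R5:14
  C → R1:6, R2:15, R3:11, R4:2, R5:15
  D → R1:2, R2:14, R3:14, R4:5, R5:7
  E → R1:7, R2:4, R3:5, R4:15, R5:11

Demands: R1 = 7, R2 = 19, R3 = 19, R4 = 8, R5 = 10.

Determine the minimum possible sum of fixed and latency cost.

Open {A, C, E}: assign each demand point to its cheapest open site.
  R1→C 7×6=42, R2→E 19×4=76, R3→E 19×5=95, R4→C 8×2=16, R5→A 10×5=50
  latency cost 279, fixed 73 → total 352.
Compare {A, B, C, E}: latency cost 251 + fixed 105 = 356.
Compare {C, D, E}: latency cost 271 + fixed 96 = 367.
Compare {D, E}: latency cost 295 + fixed 74 = 369.
All other subsets cost ≥ 356. Minimum total cost: 352.

352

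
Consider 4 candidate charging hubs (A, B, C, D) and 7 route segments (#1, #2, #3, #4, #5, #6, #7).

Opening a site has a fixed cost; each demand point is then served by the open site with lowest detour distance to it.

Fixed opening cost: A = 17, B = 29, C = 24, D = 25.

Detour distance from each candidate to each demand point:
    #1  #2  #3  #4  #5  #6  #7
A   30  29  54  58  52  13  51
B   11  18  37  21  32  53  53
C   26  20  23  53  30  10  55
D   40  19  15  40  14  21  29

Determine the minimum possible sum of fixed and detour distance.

183

Open {B, D}: assign each demand point to its cheapest open site.
  #1→B 11, #2→B 18, #3→D 15, #4→B 21, #5→D 14, #6→D 21, #7→D 29
  detour distance 129, fixed 54 → total 183.
Compare {A, B, D}: detour distance 121 + fixed 71 = 192.
Compare {B, C, D}: detour distance 118 + fixed 78 = 196.
Compare {A, D}: detour distance 160 + fixed 42 = 202.
All other subsets cost ≥ 192. Minimum total cost: 183.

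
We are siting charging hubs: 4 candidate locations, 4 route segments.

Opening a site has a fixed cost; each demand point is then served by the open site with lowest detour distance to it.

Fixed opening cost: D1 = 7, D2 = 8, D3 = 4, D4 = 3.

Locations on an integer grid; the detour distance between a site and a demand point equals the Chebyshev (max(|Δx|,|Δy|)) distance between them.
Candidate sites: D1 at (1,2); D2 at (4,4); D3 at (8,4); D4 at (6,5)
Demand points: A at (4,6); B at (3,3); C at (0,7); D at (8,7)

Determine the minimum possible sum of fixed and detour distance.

Open {D4}: assign each demand point to its cheapest open site.
  A→D4 2, B→D4 3, C→D4 6, D→D4 2
  detour distance 13, fixed 3 → total 16.
Compare {D2}: detour distance 11 + fixed 8 = 19.
Compare {D2, D4}: detour distance 9 + fixed 11 = 20.
Compare {D3, D4}: detour distance 13 + fixed 7 = 20.
All other subsets cost ≥ 19. Minimum total cost: 16.

16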